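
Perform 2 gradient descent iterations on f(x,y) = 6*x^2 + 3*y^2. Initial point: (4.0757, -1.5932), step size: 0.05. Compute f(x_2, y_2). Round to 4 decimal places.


Gradient descent on f(x,y) = 6*x^2 + 3*y^2.
Starting point: (4.0757, -1.5932), alpha = 0.05
Step 1: grad_x = 2*6*4.0757 = 48.9084, grad_y = 2*3*-1.5932 = -9.5592
  x_1 = 4.0757 - 0.05*48.9084 = 1.6303
  y_1 = -1.5932 - 0.05*-9.5592 = -1.1152
Step 2: grad_x = 2*6*1.6303 = 19.5634, grad_y = 2*3*-1.1152 = -6.6914
  x_2 = 1.6303 - 0.05*19.5634 = 0.6521
  y_2 = -1.1152 - 0.05*-6.6914 = -0.7807
f(0.6521, -0.7807) = 6*0.6521^2 + 3*(-0.7807)^2 = 4.3798


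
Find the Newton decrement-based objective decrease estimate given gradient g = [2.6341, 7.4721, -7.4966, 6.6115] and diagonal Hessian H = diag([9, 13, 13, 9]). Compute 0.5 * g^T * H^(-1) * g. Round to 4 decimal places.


Step 1: H is diagonal, so H^(-1) * g = [0.2927, 0.5748, -0.5767, 0.7346].
Step 2: g^T H^(-1) g = sum_i g_i^2 / H_ii
  = (2.6341)^2/9 + (7.4721)^2/13 + (-7.4966)^2/13 + (6.6115)^2/9
  = 0.7709 + 4.2948 + 4.323 + 4.8569 = 14.2456
Step 3: Objective decrease = 0.5 * g^T H^(-1) g = 7.1228


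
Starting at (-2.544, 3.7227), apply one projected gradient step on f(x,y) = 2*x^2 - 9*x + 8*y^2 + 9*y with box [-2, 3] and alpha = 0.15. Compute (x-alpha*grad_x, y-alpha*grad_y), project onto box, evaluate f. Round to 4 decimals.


Step 1: Compute gradient at (-2.544, 3.7227).
grad_x = 2*2*-2.544 - 9 = -19.176
grad_y = 2*8*3.7227 + 9 = 68.5632
Step 2: Gradient step.
x_raw = -2.544 - 0.15*-19.176 = 0.3324
y_raw = 3.7227 - 0.15*68.5632 = -6.5618
Step 3: Project onto [-2, 3].
x_proj = clip(0.3324) = 0.3324
y_proj = clip(-6.5618) = -2.0
Step 4: Evaluate f.
f(0.3324, -2.0) = 11.2294


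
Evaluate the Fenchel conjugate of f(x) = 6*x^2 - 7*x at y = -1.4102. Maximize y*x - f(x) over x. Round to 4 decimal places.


f*(y) = sup_x {y*x - a*x^2 - b*x} = sup_x {(y-b)*x - a*x^2}
FOC: (y - b) - 2a*x = 0 => x* = (y - b)/(2a)
x* = (-1.4102 + 7)/(2*6) = 0.4658
f*(-1.4102) = (y-b)^2/(4a) = (-1.4102 + 7)^2/(4*6)
= 31.2459/24 = 1.3019


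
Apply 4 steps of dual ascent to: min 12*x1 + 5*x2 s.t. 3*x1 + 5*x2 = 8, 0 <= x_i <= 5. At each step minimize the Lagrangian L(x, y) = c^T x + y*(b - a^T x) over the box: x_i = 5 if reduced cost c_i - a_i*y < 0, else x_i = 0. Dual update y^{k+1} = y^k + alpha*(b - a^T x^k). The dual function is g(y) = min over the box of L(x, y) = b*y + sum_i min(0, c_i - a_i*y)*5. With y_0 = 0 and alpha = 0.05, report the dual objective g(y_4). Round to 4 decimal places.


Dual ascent for LP: min 12*x1 + 5*x2, 3*x1 + 5*x2 = 8, 0 <= x_i <= 5
Step 1: y^k = 0.0, reduced costs: (12.0, 5.0)
  x^k = (0.0, 0.0), subgradient = b - a^T x = 8.0
  y^{k+1} = 0.0 + 0.05*8.0 = 0.4
Step 2: y^k = 0.4, reduced costs: (10.8, 3.0)
  x^k = (0.0, 0.0), subgradient = b - a^T x = 8.0
  y^{k+1} = 0.4 + 0.05*8.0 = 0.8
Step 3: y^k = 0.8, reduced costs: (9.6, 1.0)
  x^k = (0.0, 0.0), subgradient = b - a^T x = 8.0
  y^{k+1} = 0.8 + 0.05*8.0 = 1.2
Step 4: y^k = 1.2, reduced costs: (8.4, -1.0)
  x^k = (0.0, 5.0), subgradient = b - a^T x = -17.0
  y^{k+1} = 1.2 + 0.05*-17.0 = 0.35
Dual objective at y_4 = 0.35: reduced costs (10.95, 3.25), box minimizer x = (0.0, 0.0)
g(y_4) = b*y + (c1 - a1*y)*x1 + (c2 - a2*y)*x2 = 8*0.35 + 10.95*0.0 + 3.25*0.0 = 2.8 + 0.0 + 0.0 = 2.8


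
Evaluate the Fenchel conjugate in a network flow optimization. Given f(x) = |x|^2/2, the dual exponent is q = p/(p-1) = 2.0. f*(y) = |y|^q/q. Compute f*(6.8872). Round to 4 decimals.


The conjugate exponent q satisfies 1/p + 1/q = 1.
p = 2, so q = 2/(2 - 1) = 2.0
|y|^q = 6.8872^2.0 = 47.4335
f*(6.8872) = 47.4335 / 2.0 = 23.7168


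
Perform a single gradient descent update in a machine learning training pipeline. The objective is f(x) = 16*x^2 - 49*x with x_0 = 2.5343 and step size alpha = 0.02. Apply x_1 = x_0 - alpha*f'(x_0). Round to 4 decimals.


We compute the gradient at x_0 and apply the update.
f'(x) = 32*x - 49
f'(2.5343) = 32*2.5343 - 49 = 32.0976
x_1 = 2.5343 - 0.02*32.0976 = 1.8923


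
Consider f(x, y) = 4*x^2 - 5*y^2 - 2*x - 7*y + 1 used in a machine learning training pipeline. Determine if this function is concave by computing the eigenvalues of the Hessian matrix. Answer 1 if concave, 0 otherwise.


The Hessian of f(x,y) = 4*x^2 - 5*y^2 - 2*x - 7*y + 1 is:
H = [[8, 0], [0, -10]]
Trace = 8 - 10 = -2
Determinant = 8*-10 - (0)^2 = -80
Discriminant = (-2)^2 - 4*-80 = 324.0
Eigenvalues: lambda_1 = -10.0, lambda_2 = 8.0
The function is not concave.

0


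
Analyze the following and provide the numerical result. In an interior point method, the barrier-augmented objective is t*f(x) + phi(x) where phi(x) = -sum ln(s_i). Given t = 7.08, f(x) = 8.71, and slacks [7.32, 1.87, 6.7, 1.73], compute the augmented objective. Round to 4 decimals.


Step 1: Compute log-barrier.
ln values: [1.9906, 0.6259, 1.9021, 0.5481]
phi = -(1.9906 + 0.6259 + 1.9021 + 0.5481) = -5.0668
Step 2: Compute augmented objective.
t*f(x) = 7.08*8.71 = 61.6668
Total = 61.6668 - 5.0668 = 56.6


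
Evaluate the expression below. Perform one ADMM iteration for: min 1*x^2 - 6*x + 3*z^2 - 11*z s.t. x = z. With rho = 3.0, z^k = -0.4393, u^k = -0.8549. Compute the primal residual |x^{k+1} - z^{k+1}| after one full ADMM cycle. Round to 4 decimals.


ADMM iteration with rho = 3.0, z^k = -0.4393, u^k = -0.8549
Step 1: x-update.
Minimize 1*x^2 - 6*x + (3.0/2)*(x + 0.4393 - 0.8549)^2
FOC: (2*1 + 3.0)*x = 6 + 3.0*(-0.4393 + 0.8549)
x^{k+1} = 1.4494
Step 2: z-update.
Minimize 3*z^2 - 11*z + (3.0/2)*(1.4494 - z - 0.8549)^2
FOC: (2*3 + 3.0)*z = 11 + 3.0*(1.4494 - 0.8549)
z^{k+1} = 1.4204
Step 3: u-update.
u^{k+1} = -0.8549 + 1.4494 - 1.4204 = -0.8259
Step 4: Primal residual = |1.4494 - 1.4204| = 0.029


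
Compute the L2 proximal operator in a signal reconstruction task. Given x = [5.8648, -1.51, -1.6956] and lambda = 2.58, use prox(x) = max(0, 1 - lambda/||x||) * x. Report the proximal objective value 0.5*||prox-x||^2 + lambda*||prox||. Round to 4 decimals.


Step 1: Compute ||x||.
||x|| = 6.289
Step 2: Compute scaling factor.
scale = max(0, 1 - 2.58/6.289) = 0.5898
Step 3: prox(x) = [3.4588, -0.8905, -1.0]
||prox(x)|| = 3.709
Step 4: Proximal objective.
0.5*||prox-x||^2 = 3.3282
lambda*||prox|| = 9.5692
Total = 12.8973


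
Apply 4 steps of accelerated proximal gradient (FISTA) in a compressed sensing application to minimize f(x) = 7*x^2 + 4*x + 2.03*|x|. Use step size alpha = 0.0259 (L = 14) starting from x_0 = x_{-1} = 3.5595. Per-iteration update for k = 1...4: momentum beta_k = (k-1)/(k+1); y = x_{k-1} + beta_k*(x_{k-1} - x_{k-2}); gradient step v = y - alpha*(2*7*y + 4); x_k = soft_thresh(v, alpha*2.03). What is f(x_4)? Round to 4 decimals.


FISTA on f(x) = 7*x^2 + 4*x + 2.03*|x|
L = 14, alpha = 0.0259
Iteration 1: beta = 0.0, y = 3.5595 + 0.0*(3.5595 - 3.5595) = 3.5595
  grad(y) = 53.833, v = y - alpha*grad = 2.1652
  prox(v) = soft_thresh(2.1652, 0.0526) = 2.1126
Iteration 2: beta = 0.3333, y = 2.1126 + 0.3333*(2.1126 - 3.5595) = 1.6304
  grad(y) = 26.8251, v = y - alpha*grad = 0.9356
  prox(v) = soft_thresh(0.9356, 0.0526) = 0.883
Iteration 3: beta = 0.5, y = 0.883 + 0.5*(0.883 - 2.1126) = 0.2682
  grad(y) = 7.7548, v = y - alpha*grad = 0.0674
  prox(v) = soft_thresh(0.0674, 0.0526) = 0.0148
Iteration 4: beta = 0.6, y = 0.0148 + 0.6*(0.0148 - 0.883) = -0.5062
  grad(y) = -3.0864, v = y - alpha*grad = -0.4262
  prox(v) = soft_thresh(-0.4262, 0.0526) = -0.3737
f(x_4) = 7*(-0.3737)^2 + 4*(-0.3737) + 2.03*|-0.3737| = 0.2412


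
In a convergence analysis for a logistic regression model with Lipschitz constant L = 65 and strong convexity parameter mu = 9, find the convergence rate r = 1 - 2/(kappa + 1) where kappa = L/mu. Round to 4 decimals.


Step 1: Compute the condition number.
kappa = L/mu = 65/9 = 7.2222
Step 2: Compute the convergence rate.
r = 1 - 2/(kappa + 1) = 1 - 2*mu/(L + mu) = (L - mu)/(L + mu) = 56/74 = 0.7568


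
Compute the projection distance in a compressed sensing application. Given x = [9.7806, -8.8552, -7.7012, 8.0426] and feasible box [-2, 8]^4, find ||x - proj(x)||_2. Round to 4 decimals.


Project each component onto [-2, 8].
clip(9.7806) = 8.0, clip(-8.8552) = -2.0, clip(-7.7012) = -2.0, clip(8.0426) = 8.0
Projection = [8.0, -2.0, -2.0, 8.0]
Squared diffs: [3.1705, 46.9938, 32.5037, 0.0018]
Distance = sqrt(82.6698) = 9.0923


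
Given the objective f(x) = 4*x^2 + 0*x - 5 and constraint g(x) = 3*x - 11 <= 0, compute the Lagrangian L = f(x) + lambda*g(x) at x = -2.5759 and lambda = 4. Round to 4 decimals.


Step 1: Evaluate f(x).
f(-2.5759) = 4*(-2.5759)^2 + 0*(-2.5759) - 5 = 21.541
Step 2: Evaluate g(x).
g(-2.5759) = 3*-2.5759 - 11 = -18.7277
Step 3: Compute Lagrangian.
L = 21.541 + 4*-18.7277 = -53.3698


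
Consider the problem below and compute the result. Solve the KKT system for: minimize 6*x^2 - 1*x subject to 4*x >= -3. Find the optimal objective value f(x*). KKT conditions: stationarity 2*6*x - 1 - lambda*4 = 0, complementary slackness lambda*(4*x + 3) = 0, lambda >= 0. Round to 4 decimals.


Step 1: Try lambda = 0 (constraint inactive).
Stationarity: 2*6*x - 1 = 0
x* = 1/(2*6) = 1/12 = 0.0833 (rounded; the exact value 1/12 is used below)
Check constraint: 4*0.0833 = 0.3332 >= -3 -- satisfied.
Step 2: Compute optimal value.
f(x*) = 6*(1/12)^2 - 1*(1/12) = -0.0417


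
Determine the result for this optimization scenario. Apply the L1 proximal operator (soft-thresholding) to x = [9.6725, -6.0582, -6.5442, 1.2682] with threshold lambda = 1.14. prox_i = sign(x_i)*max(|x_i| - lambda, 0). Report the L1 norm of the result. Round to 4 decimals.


Soft-thresholding with lambda = 1.14:
prox(9.6725) = sign(9.6725)*max(|9.6725| - 1.14, 0) = 8.5325
prox(-6.0582) = sign(-6.0582)*max(|-6.0582| - 1.14, 0) = -4.9182
prox(-6.5442) = sign(-6.5442)*max(|-6.5442| - 1.14, 0) = -5.4042
prox(1.2682) = sign(1.2682)*max(|1.2682| - 1.14, 0) = 0.1282
prox(x) = [8.5325, -4.9182, -5.4042, 0.1282]
||prox(x)||_1 = 8.5325 + 4.9182 + 5.4042 + 0.1282 = 18.9831


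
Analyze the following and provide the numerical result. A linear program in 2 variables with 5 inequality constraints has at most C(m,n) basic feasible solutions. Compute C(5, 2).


Each vertex corresponds to some choice of n active constraints out of m, so the number of vertices is at most C(m, n) = m! / (n!(m-n)!).
m = 5, n = 2
Numerator: 5 * 4
Denominator: 2! = 2
C(5, 2) = 10


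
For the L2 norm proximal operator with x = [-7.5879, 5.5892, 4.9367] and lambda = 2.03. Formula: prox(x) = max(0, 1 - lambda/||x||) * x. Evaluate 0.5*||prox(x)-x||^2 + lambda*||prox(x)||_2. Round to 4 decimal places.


Step 1: Compute ||x||.
||x|| = 10.6389
Step 2: Compute scaling factor.
scale = max(0, 1 - 2.03/10.6389) = 0.8092
Step 3: prox(x) = [-6.1401, 4.5227, 3.9947]
||prox(x)|| = 8.6089
Step 4: Proximal objective.
0.5*||prox-x||^2 = 2.0605
lambda*||prox|| = 17.4761
Total = 19.5365


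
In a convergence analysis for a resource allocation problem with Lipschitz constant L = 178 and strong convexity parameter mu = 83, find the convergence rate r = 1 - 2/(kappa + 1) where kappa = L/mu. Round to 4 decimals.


Step 1: Compute the condition number.
kappa = L/mu = 178/83 = 2.1446
Step 2: Compute the convergence rate.
r = 1 - 2/(kappa + 1) = 1 - 2*mu/(L + mu) = (L - mu)/(L + mu) = 95/261 = 0.364


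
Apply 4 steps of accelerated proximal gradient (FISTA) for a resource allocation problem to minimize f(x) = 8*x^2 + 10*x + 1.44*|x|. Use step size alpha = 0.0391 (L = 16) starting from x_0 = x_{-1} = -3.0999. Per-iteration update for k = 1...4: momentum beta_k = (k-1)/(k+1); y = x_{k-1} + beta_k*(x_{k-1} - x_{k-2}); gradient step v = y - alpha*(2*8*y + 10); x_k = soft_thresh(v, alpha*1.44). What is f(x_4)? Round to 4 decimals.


FISTA on f(x) = 8*x^2 + 10*x + 1.44*|x|
L = 16, alpha = 0.0391
Iteration 1: beta = 0.0, y = -3.0999 + 0.0*(-3.0999 + 3.0999) = -3.0999
  grad(y) = -39.5984, v = y - alpha*grad = -1.5516
  prox(v) = soft_thresh(-1.5516, 0.0563) = -1.4953
Iteration 2: beta = 0.3333, y = -1.4953 + 0.3333*(-1.4953 + 3.0999) = -0.9604
  grad(y) = -5.3669, v = y - alpha*grad = -0.7506
  prox(v) = soft_thresh(-0.7506, 0.0563) = -0.6943
Iteration 3: beta = 0.5, y = -0.6943 + 0.5*(-0.6943 + 1.4953) = -0.2938
  grad(y) = 5.2996, v = y - alpha*grad = -0.501
  prox(v) = soft_thresh(-0.501, 0.0563) = -0.4447
Iteration 4: beta = 0.6, y = -0.4447 + 0.6*(-0.4447 + 0.6943) = -0.2949
  grad(y) = 5.2812, v = y - alpha*grad = -0.5014
  prox(v) = soft_thresh(-0.5014, 0.0563) = -0.4451
f(x_4) = 8*(-0.4451)^2 + 10*(-0.4451) + 1.44*|-0.4451| = -2.2252


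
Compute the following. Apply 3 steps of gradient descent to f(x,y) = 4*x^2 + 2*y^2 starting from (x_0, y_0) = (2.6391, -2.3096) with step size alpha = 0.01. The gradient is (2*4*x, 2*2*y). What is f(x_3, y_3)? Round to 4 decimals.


Gradient descent on f(x,y) = 4*x^2 + 2*y^2.
Starting point: (2.6391, -2.3096), alpha = 0.01
Step 1: grad_x = 2*4*2.6391 = 21.1128, grad_y = 2*2*-2.3096 = -9.2384
  x_1 = 2.6391 - 0.01*21.1128 = 2.428
  y_1 = -2.3096 - 0.01*-9.2384 = -2.2172
Step 2: grad_x = 2*4*2.428 = 19.4238, grad_y = 2*2*-2.2172 = -8.8689
  x_2 = 2.428 - 0.01*19.4238 = 2.2337
  y_2 = -2.2172 - 0.01*-8.8689 = -2.1285
Step 3: grad_x = 2*4*2.2337 = 17.8699, grad_y = 2*2*-2.1285 = -8.5141
  x_3 = 2.2337 - 0.01*17.8699 = 2.055
  y_3 = -2.1285 - 0.01*-8.5141 = -2.0434
f(2.055, -2.0434) = 4*2.055^2 + 2*(-2.0434)^2 = 25.2435


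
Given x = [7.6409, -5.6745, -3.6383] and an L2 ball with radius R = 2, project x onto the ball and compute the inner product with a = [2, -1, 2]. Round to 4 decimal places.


Step 1: Compute ||x|| (intermediates to 6 decimals).
||x|| = sqrt(7.6409^2 + (-5.6745)^2 + (-3.6383)^2) = 10.189236
Step 2: Project.
Since ||x|| > R, scale = R/||x|| = 2/10.189236 = 0.196286, proj(x) = scale * x
proj(x) = [1.499802, -1.113825, -0.714147]
Step 3: Dot product.
a^T * proj(x) = 2*1.499802 - 1*(-1.113825) + 2*(-0.714147) = 2.6851


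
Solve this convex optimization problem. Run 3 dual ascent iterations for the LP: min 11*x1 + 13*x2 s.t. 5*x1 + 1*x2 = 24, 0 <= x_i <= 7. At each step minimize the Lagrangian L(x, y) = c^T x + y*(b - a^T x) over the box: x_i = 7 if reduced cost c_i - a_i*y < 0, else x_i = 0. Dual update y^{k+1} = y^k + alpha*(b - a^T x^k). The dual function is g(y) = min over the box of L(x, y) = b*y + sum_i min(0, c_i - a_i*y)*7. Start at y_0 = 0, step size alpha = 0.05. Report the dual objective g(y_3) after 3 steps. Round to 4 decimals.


Dual ascent for LP: min 11*x1 + 13*x2, 5*x1 + 1*x2 = 24, 0 <= x_i <= 7
Step 1: y^k = 0.0, reduced costs: (11.0, 13.0)
  x^k = (0.0, 0.0), subgradient = b - a^T x = 24.0
  y^{k+1} = 0.0 + 0.05*24.0 = 1.2
Step 2: y^k = 1.2, reduced costs: (5.0, 11.8)
  x^k = (0.0, 0.0), subgradient = b - a^T x = 24.0
  y^{k+1} = 1.2 + 0.05*24.0 = 2.4
Step 3: y^k = 2.4, reduced costs: (-1.0, 10.6)
  x^k = (7.0, 0.0), subgradient = b - a^T x = -11.0
  y^{k+1} = 2.4 + 0.05*-11.0 = 1.85
Dual objective at y_3 = 1.85: reduced costs (1.75, 11.15), box minimizer x = (0.0, 0.0)
g(y_3) = b*y + (c1 - a1*y)*x1 + (c2 - a2*y)*x2 = 24*1.85 + 1.75*0.0 + 11.15*0.0 = 44.4 + 0.0 + 0.0 = 44.4


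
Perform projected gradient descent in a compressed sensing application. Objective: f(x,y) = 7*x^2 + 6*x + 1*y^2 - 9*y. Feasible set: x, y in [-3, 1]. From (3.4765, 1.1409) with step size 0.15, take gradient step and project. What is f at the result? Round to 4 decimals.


Step 1: Compute gradient at (3.4765, 1.1409).
grad_x = 2*7*3.4765 + 6 = 54.671
grad_y = 2*1*1.1409 - 9 = -6.7182
Step 2: Gradient step.
x_raw = 3.4765 - 0.15*54.671 = -4.7242
y_raw = 1.1409 - 0.15*-6.7182 = 2.1486
Step 3: Project onto [-3, 1].
x_proj = clip(-4.7242) = -3.0
y_proj = clip(2.1486) = 1.0
Step 4: Evaluate f.
f(-3.0, 1.0) = 37.0


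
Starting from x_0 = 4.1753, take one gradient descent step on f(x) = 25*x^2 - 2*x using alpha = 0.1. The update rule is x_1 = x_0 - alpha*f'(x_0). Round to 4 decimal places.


We compute the gradient at x_0 and apply the update.
f'(x) = 50*x - 2
f'(4.1753) = 50*4.1753 - 2 = 206.765
x_1 = 4.1753 - 0.1*206.765 = -16.5012


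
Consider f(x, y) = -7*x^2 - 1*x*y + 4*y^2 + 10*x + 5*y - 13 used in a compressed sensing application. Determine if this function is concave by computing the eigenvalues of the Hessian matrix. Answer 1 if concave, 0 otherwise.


The Hessian of f(x,y) = -7*x^2 - 1*x*y + 4*y^2 + 10*x + 5*y - 13 is:
H = [[-14, -1], [-1, 8]]
Trace = -14 + 8 = -6
Determinant = -14*8 - (-1)^2 = -113
Discriminant = (-6)^2 - 4*-113 = 488.0
Eigenvalues: lambda_1 = -14.0454, lambda_2 = 8.0454
The function is not concave.

0


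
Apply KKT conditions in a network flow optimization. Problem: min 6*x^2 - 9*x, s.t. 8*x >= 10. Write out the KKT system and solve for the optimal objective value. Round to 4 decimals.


Step 1: Try lambda = 0 (constraint inactive).
x_unc = 9/(2*6) = 0.75
Check: 8*0.75 = 6.0 < 10 -- violated!
Step 2: Constraint must be active: 8*x = 10
x* = 10/8 = 1.25
lambda = (2*6*1.25 - 9)/8 = 0.75
Step 3: Compute optimal value.
f(x*) = 6*1.25^2 - 9*1.25 = -1.875


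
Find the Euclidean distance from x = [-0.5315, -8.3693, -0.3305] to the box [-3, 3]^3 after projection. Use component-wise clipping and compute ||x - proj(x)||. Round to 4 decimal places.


Project each component onto [-3, 3].
clip(-0.5315) = -0.5315, clip(-8.3693) = -3.0, clip(-0.3305) = -0.3305
Projection = [-0.5315, -3.0, -0.3305]
Squared diffs: [0.0, 28.8294, 0.0]
Distance = sqrt(28.8294) = 5.3693


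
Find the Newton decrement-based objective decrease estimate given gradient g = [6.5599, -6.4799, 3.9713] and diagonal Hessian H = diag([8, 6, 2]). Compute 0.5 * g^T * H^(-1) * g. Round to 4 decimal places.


Step 1: H is diagonal, so H^(-1) * g = [0.82, -1.08, 1.9857].
Step 2: g^T H^(-1) g = sum_i g_i^2 / H_ii
  = (6.5599)^2/8 + (-6.4799)^2/6 + (3.9713)^2/2
  = 5.379 + 6.9982 + 7.8856 = 20.2628
Step 3: Objective decrease = 0.5 * g^T H^(-1) g = 10.1314


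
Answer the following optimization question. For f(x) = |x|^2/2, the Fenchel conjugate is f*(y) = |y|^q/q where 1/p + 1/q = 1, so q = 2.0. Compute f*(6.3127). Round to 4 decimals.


The conjugate exponent q satisfies 1/p + 1/q = 1.
p = 2, so q = 2/(2 - 1) = 2.0
|y|^q = 6.3127^2.0 = 39.8502
f*(6.3127) = 39.8502 / 2.0 = 19.9251


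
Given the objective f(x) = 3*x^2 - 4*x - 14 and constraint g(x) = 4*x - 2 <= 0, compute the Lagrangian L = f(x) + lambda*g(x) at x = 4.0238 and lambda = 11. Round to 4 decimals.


Step 1: Evaluate f(x).
f(4.0238) = 3*4.0238^2 - 4*4.0238 - 14 = 18.4777
Step 2: Evaluate g(x).
g(4.0238) = 4*4.0238 - 2 = 14.0952
Step 3: Compute Lagrangian.
L = 18.4777 + 11*14.0952 = 173.5249


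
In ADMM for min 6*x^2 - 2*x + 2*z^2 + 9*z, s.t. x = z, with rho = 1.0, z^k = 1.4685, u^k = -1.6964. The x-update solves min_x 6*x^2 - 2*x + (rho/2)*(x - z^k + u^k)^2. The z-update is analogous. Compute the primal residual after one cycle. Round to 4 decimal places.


ADMM iteration with rho = 1.0, z^k = 1.4685, u^k = -1.6964
Step 1: x-update.
Minimize 6*x^2 - 2*x + (1.0/2)*(x - 1.4685 - 1.6964)^2
FOC: (2*6 + 1.0)*x = 2 + 1.0*(1.4685 + 1.6964)
x^{k+1} = 0.3973
Step 2: z-update.
Minimize 2*z^2 + 9*z + (1.0/2)*(0.3973 - z - 1.6964)^2
FOC: (2*2 + 1.0)*z = -9 + 1.0*(0.3973 - 1.6964)
z^{k+1} = -2.0598
Step 3: u-update.
u^{k+1} = -1.6964 + 0.3973 + 2.0598 = 0.7607
Step 4: Primal residual = |0.3973 + 2.0598| = 2.4571


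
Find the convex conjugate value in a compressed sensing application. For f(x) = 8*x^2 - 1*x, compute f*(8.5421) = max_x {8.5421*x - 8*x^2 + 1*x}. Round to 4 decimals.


f*(y) = sup_x {y*x - a*x^2 - b*x} = sup_x {(y-b)*x - a*x^2}
FOC: (y - b) - 2a*x = 0 => x* = (y - b)/(2a)
x* = (8.5421 + 1)/(2*8) = 0.5964
f*(8.5421) = (y-b)^2/(4a) = (8.5421 + 1)^2/(4*8)
= 91.0517/32 = 2.8454


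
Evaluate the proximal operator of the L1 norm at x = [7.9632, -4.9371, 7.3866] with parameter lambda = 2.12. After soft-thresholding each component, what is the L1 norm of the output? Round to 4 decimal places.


Soft-thresholding with lambda = 2.12:
prox(7.9632) = sign(7.9632)*max(|7.9632| - 2.12, 0) = 5.8432
prox(-4.9371) = sign(-4.9371)*max(|-4.9371| - 2.12, 0) = -2.8171
prox(7.3866) = sign(7.3866)*max(|7.3866| - 2.12, 0) = 5.2666
prox(x) = [5.8432, -2.8171, 5.2666]
||prox(x)||_1 = 5.8432 + 2.8171 + 5.2666 = 13.9269


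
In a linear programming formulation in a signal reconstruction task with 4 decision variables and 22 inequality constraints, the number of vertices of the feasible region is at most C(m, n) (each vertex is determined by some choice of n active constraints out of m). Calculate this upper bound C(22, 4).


Each vertex corresponds to some choice of n active constraints out of m, so the number of vertices is at most C(m, n) = m! / (n!(m-n)!).
m = 22, n = 4
Numerator: 22 * 21 * 20 * 19
Denominator: 4! = 24
C(22, 4) = 7315


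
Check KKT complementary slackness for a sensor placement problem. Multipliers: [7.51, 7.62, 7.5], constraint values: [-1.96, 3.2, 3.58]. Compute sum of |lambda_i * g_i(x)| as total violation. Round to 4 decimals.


KKT complementary slackness check:
lambda_1 * g_1 = 7.51 * -1.96 = -14.7196
lambda_2 * g_2 = 7.62 * 3.2 = 24.384
lambda_3 * g_3 = 7.5 * 3.58 = 26.85
Total violation = 14.7196 + 24.384 + 26.85 = 65.9536


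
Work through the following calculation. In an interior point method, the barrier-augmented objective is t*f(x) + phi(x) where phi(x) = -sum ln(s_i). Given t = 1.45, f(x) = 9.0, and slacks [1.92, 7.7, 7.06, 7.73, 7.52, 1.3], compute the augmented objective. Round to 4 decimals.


Step 1: Compute log-barrier.
ln values: [0.6523, 2.0412, 1.9544, 2.0451, 2.0176, 0.2624]
phi = -(0.6523 + 2.0412 + 1.9544 + 2.0451 + 2.0176 + 0.2624) = -8.973
Step 2: Compute augmented objective.
t*f(x) = 1.45*9.0 = 13.05
Total = 13.05 - 8.973 = 4.077


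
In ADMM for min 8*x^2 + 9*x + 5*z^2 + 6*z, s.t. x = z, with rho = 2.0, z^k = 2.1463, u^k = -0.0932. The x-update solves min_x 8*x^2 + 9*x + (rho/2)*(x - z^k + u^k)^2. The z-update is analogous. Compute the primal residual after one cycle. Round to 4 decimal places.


ADMM iteration with rho = 2.0, z^k = 2.1463, u^k = -0.0932
Step 1: x-update.
Minimize 8*x^2 + 9*x + (2.0/2)*(x - 2.1463 - 0.0932)^2
FOC: (2*8 + 2.0)*x = -9 + 2.0*(2.1463 + 0.0932)
x^{k+1} = -0.2512
Step 2: z-update.
Minimize 5*z^2 + 6*z + (2.0/2)*(-0.2512 - z - 0.0932)^2
FOC: (2*5 + 2.0)*z = -6 + 2.0*(-0.2512 - 0.0932)
z^{k+1} = -0.5574
Step 3: u-update.
u^{k+1} = -0.0932 - 0.2512 + 0.5574 = 0.213
Step 4: Primal residual = |-0.2512 + 0.5574| = 0.3062


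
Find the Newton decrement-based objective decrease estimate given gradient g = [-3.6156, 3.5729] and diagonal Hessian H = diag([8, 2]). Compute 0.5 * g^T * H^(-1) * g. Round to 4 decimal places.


Step 1: H is diagonal, so H^(-1) * g = [-0.452, 1.7865].
Step 2: g^T H^(-1) g = sum_i g_i^2 / H_ii
  = (-3.6156)^2/8 + (3.5729)^2/2
  = 1.6341 + 6.3828 = 8.0169
Step 3: Objective decrease = 0.5 * g^T H^(-1) g = 4.0084


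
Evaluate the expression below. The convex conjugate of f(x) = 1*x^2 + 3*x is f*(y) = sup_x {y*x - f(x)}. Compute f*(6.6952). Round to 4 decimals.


f*(y) = sup_x {y*x - a*x^2 - b*x} = sup_x {(y-b)*x - a*x^2}
FOC: (y - b) - 2a*x = 0 => x* = (y - b)/(2a)
x* = (6.6952 - 3)/(2*1) = 1.8476
f*(6.6952) = (y-b)^2/(4a) = (6.6952 - 3)^2/(4*1)
= 13.6545/4 = 3.4136


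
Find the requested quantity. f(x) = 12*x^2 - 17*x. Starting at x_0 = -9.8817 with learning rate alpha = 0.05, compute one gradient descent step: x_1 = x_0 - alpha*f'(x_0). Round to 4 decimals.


We compute the gradient at x_0 and apply the update.
f'(x) = 24*x - 17
f'(-9.8817) = 24*-9.8817 - 17 = -254.1608
x_1 = -9.8817 - 0.05*-254.1608 = 2.8263


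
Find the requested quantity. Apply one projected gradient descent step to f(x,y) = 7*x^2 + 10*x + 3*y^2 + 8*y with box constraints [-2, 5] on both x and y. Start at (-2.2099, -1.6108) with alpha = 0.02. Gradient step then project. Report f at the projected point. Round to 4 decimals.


Step 1: Compute gradient at (-2.2099, -1.6108).
grad_x = 2*7*-2.2099 + 10 = -20.9386
grad_y = 2*3*-1.6108 + 8 = -1.6648
Step 2: Gradient step.
x_raw = -2.2099 - 0.02*-20.9386 = -1.7911
y_raw = -1.6108 - 0.02*-1.6648 = -1.5775
Step 3: Project onto [-2, 5].
x_proj = clip(-1.7911) = -1.7911
y_proj = clip(-1.5775) = -1.5775
Step 4: Evaluate f.
f(-1.7911, -1.5775) = -0.6088


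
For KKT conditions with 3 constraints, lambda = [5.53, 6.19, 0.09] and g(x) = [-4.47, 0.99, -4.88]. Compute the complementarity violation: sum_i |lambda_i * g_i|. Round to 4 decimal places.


KKT complementary slackness check:
lambda_1 * g_1 = 5.53 * -4.47 = -24.7191
lambda_2 * g_2 = 6.19 * 0.99 = 6.1281
lambda_3 * g_3 = 0.09 * -4.88 = -0.4392
Total violation = 24.7191 + 6.1281 + 0.4392 = 31.2864


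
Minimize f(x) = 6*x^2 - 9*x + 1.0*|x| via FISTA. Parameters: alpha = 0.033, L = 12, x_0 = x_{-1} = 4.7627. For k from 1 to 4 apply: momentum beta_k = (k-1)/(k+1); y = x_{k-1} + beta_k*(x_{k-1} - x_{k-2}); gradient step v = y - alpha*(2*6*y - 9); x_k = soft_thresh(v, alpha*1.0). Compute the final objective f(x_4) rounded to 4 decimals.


FISTA on f(x) = 6*x^2 - 9*x + 1.0*|x|
L = 12, alpha = 0.033
Iteration 1: beta = 0.0, y = 4.7627 + 0.0*(4.7627 - 4.7627) = 4.7627
  grad(y) = 48.1524, v = y - alpha*grad = 3.1737
  prox(v) = soft_thresh(3.1737, 0.033) = 3.1407
Iteration 2: beta = 0.3333, y = 3.1407 + 0.3333*(3.1407 - 4.7627) = 2.6
  grad(y) = 22.1999, v = y - alpha*grad = 1.8674
  prox(v) = soft_thresh(1.8674, 0.033) = 1.8344
Iteration 3: beta = 0.5, y = 1.8344 + 0.5*(1.8344 - 3.1407) = 1.1813
  grad(y) = 5.1751, v = y - alpha*grad = 1.0105
  prox(v) = soft_thresh(1.0105, 0.033) = 0.9775
Iteration 4: beta = 0.6, y = 0.9775 + 0.6*(0.9775 - 1.8344) = 0.4633
  grad(y) = -3.44, v = y - alpha*grad = 0.5769
  prox(v) = soft_thresh(0.5769, 0.033) = 0.5439
f(x_4) = 6*0.5439^2 - 9*0.5439 + 1.0*|0.5439| = -2.5762


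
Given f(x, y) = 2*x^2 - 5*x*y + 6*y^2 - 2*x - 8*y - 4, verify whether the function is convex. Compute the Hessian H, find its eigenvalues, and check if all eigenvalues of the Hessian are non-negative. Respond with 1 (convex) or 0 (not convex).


The Hessian of f(x,y) = 2*x^2 - 5*x*y + 6*y^2 - 2*x - 8*y - 4 is:
H = [[4, -5], [-5, 12]]
Trace = 4 + 12 = 16
Determinant = 4*12 - (-5)^2 = 23
Discriminant = (16)^2 - 4*23 = 164.0
Eigenvalues: lambda_1 = 1.5969, lambda_2 = 14.4031
The function is convex.

1


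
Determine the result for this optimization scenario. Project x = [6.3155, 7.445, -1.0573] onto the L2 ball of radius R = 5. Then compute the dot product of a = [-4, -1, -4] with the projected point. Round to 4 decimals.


Step 1: Compute ||x|| (intermediates to 6 decimals).
||x|| = sqrt(6.3155^2 + 7.445^2 + (-1.0573)^2) = 9.819952
Step 2: Project.
Since ||x|| > R, scale = R/||x|| = 5/9.819952 = 0.509167, proj(x) = scale * x
proj(x) = [3.215644, 3.790748, -0.538342]
Step 3: Dot product.
a^T * proj(x) = -4*3.215644 - 1*3.790748 - 4*(-0.538342) = -14.5


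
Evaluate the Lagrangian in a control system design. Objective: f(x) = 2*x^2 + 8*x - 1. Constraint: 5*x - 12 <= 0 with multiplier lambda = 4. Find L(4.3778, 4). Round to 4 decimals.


Step 1: Evaluate f(x).
f(4.3778) = 2*4.3778^2 + 8*4.3778 - 1 = 72.3527
Step 2: Evaluate g(x).
g(4.3778) = 5*4.3778 - 12 = 9.889
Step 3: Compute Lagrangian.
L = 72.3527 + 4*9.889 = 111.9087


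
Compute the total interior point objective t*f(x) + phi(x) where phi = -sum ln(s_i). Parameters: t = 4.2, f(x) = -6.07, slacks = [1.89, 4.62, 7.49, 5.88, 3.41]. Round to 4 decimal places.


Step 1: Compute log-barrier.
ln values: [0.6366, 1.5304, 2.0136, 1.7716, 1.2267]
phi = -(0.6366 + 1.5304 + 2.0136 + 1.7716 + 1.2267) = -7.1788
Step 2: Compute augmented objective.
t*f(x) = 4.2*-6.07 = -25.494
Total = -25.494 - 7.1788 = -32.6728


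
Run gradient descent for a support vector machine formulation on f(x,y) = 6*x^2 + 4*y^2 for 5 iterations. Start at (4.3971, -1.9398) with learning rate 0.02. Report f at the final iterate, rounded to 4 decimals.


Gradient descent on f(x,y) = 6*x^2 + 4*y^2.
Starting point: (4.3971, -1.9398), alpha = 0.02
Step 1: grad_x = 2*6*4.3971 = 52.7652, grad_y = 2*4*-1.9398 = -15.5184
  x_1 = 4.3971 - 0.02*52.7652 = 3.3418
  y_1 = -1.9398 - 0.02*-15.5184 = -1.6294
Step 2: grad_x = 2*6*3.3418 = 40.1016, grad_y = 2*4*-1.6294 = -13.0355
  x_2 = 3.3418 - 0.02*40.1016 = 2.5398
  y_2 = -1.6294 - 0.02*-13.0355 = -1.3687
Step 3: grad_x = 2*6*2.5398 = 30.4772, grad_y = 2*4*-1.3687 = -10.9498
  x_3 = 2.5398 - 0.02*30.4772 = 1.9302
  y_3 = -1.3687 - 0.02*-10.9498 = -1.1497
Step 4: grad_x = 2*6*1.9302 = 23.1627, grad_y = 2*4*-1.1497 = -9.1978
  x_4 = 1.9302 - 0.02*23.1627 = 1.467
  y_4 = -1.1497 - 0.02*-9.1978 = -0.9658
Step 5: grad_x = 2*6*1.467 = 17.6036, grad_y = 2*4*-0.9658 = -7.7262
  x_5 = 1.467 - 0.02*17.6036 = 1.1149
  y_5 = -0.9658 - 0.02*-7.7262 = -0.8112
f(1.1149, -0.8112) = 6*1.1149^2 + 4*(-0.8112)^2 = 10.0904


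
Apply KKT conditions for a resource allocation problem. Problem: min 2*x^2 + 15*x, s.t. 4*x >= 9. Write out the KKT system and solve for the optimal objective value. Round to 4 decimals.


Step 1: Try lambda = 0 (constraint inactive).
x_unc = -15/(2*2) = -3.75
Check: 4*-3.75 = -15.0 < 9 -- violated!
Step 2: Constraint must be active: 4*x = 9
x* = 9/4 = 2.25
lambda = (2*2*2.25 + 15)/4 = 6.0
Step 3: Compute optimal value.
f(x*) = 2*2.25^2 + 15*2.25 = 43.875


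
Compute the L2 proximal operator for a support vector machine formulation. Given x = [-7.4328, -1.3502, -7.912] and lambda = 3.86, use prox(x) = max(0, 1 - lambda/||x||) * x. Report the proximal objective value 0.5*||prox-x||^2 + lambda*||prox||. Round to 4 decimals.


Step 1: Compute ||x||.
||x|| = 10.9393
Step 2: Compute scaling factor.
scale = max(0, 1 - 3.86/10.9393) = 0.6471
Step 3: prox(x) = [-4.8101, -0.8738, -5.1202]
||prox(x)|| = 7.0793
Step 4: Proximal objective.
0.5*||prox-x||^2 = 7.4498
lambda*||prox|| = 27.3261
Total = 34.7761


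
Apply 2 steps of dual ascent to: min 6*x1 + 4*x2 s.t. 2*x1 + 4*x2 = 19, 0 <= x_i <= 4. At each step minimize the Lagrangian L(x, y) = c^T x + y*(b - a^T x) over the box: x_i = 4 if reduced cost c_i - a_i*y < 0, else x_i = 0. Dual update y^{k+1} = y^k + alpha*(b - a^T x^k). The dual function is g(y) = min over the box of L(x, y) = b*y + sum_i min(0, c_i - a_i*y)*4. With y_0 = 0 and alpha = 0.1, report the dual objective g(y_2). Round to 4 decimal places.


Dual ascent for LP: min 6*x1 + 4*x2, 2*x1 + 4*x2 = 19, 0 <= x_i <= 4
Step 1: y^k = 0.0, reduced costs: (6.0, 4.0)
  x^k = (0.0, 0.0), subgradient = b - a^T x = 19.0
  y^{k+1} = 0.0 + 0.1*19.0 = 1.9
Step 2: y^k = 1.9, reduced costs: (2.2, -3.6)
  x^k = (0.0, 4.0), subgradient = b - a^T x = 3.0
  y^{k+1} = 1.9 + 0.1*3.0 = 2.2
Dual objective at y_2 = 2.2: reduced costs (1.6, -4.8), box minimizer x = (0.0, 4.0)
g(y_2) = b*y + (c1 - a1*y)*x1 + (c2 - a2*y)*x2 = 19*2.2 + 1.6*0.0 + (-4.8)*4.0 = 41.8 + 0.0 - 19.2 = 22.6


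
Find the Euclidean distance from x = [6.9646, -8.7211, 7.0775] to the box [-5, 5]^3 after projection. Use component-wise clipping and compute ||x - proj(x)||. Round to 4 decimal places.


Project each component onto [-5, 5].
clip(6.9646) = 5.0, clip(-8.7211) = -5.0, clip(7.0775) = 5.0
Projection = [5.0, -5.0, 5.0]
Squared diffs: [3.8597, 13.8466, 4.316]
Distance = sqrt(22.0223) = 4.6928


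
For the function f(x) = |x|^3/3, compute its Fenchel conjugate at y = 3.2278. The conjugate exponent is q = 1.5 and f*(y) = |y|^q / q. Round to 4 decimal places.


The conjugate exponent q satisfies 1/p + 1/q = 1.
p = 3, so q = 3/(3 - 1) = 1.5
|y|^q = 3.2278^1.5 = 5.7991
f*(3.2278) = 5.7991 / 1.5 = 3.8661


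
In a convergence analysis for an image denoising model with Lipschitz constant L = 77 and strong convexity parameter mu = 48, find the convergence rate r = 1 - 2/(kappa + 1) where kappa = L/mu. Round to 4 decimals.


Step 1: Compute the condition number.
kappa = L/mu = 77/48 = 1.6042
Step 2: Compute the convergence rate.
r = 1 - 2/(kappa + 1) = 1 - 2*mu/(L + mu) = (L - mu)/(L + mu) = 29/125 = 0.232


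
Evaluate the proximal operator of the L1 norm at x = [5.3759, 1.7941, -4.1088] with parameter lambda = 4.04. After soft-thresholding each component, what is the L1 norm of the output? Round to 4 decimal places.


Soft-thresholding with lambda = 4.04:
prox(5.3759) = sign(5.3759)*max(|5.3759| - 4.04, 0) = 1.3359
prox(1.7941) = sign(1.7941)*max(|1.7941| - 4.04, 0) = 0.0
prox(-4.1088) = sign(-4.1088)*max(|-4.1088| - 4.04, 0) = -0.0688
prox(x) = [1.3359, 0.0, -0.0688]
||prox(x)||_1 = 1.3359 + 0.0 + 0.0688 = 1.4047


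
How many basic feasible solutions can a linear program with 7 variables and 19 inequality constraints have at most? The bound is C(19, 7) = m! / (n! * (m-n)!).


Each vertex corresponds to some choice of n active constraints out of m, so the number of vertices is at most C(m, n) = m! / (n!(m-n)!).
m = 19, n = 7
Numerator: 19 * 18 * 17 * 16 * 15 * 14 * 13
Denominator: 7! = 5040
C(19, 7) = 50388


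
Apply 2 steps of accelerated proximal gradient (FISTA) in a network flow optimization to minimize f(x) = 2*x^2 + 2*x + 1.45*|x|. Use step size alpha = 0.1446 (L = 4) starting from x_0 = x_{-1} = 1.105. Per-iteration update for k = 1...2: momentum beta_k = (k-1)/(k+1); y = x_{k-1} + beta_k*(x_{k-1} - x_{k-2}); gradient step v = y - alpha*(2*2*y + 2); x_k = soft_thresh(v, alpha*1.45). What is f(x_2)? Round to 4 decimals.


FISTA on f(x) = 2*x^2 + 2*x + 1.45*|x|
L = 4, alpha = 0.1446
Iteration 1: beta = 0.0, y = 1.105 + 0.0*(1.105 - 1.105) = 1.105
  grad(y) = 6.42, v = y - alpha*grad = 0.1767
  prox(v) = soft_thresh(0.1767, 0.2097) = 0.0
Iteration 2: beta = 0.3333, y = 0.0 + 0.3333*(0.0 - 1.105) = -0.3683
  grad(y) = 0.5267, v = y - alpha*grad = -0.4445
  prox(v) = soft_thresh(-0.4445, 0.2097) = -0.2348
f(x_2) = 2*(-0.2348)^2 + 2*(-0.2348) + 1.45*|-0.2348| = -0.0189


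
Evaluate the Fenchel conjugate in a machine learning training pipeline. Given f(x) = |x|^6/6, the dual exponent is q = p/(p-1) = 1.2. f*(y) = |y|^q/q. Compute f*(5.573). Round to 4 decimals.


The conjugate exponent q satisfies 1/p + 1/q = 1.
p = 6, so q = 6/(6 - 1) = 1.2
|y|^q = 5.573^1.2 = 7.8579
f*(5.573) = 7.8579 / 1.2 = 6.5483


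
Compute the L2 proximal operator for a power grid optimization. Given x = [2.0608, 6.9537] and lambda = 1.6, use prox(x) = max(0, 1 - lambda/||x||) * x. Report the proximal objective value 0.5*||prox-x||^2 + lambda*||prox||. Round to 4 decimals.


Step 1: Compute ||x||.
||x|| = 7.2526
Step 2: Compute scaling factor.
scale = max(0, 1 - 1.6/7.2526) = 0.7794
Step 3: prox(x) = [1.6062, 5.4196]
||prox(x)|| = 5.6526
Step 4: Proximal objective.
0.5*||prox-x||^2 = 1.28
lambda*||prox|| = 9.0442
Total = 10.3242


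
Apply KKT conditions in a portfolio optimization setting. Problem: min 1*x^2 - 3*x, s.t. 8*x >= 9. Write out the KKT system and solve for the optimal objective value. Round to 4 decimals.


Step 1: Try lambda = 0 (constraint inactive).
Stationarity: 2*1*x - 3 = 0
x* = 3/(2*1) = 1.5
Check constraint: 8*1.5 = 12.0 >= 9 -- satisfied.
Step 2: Compute optimal value.
f(x*) = 1*1.5^2 - 3*1.5 = -2.25


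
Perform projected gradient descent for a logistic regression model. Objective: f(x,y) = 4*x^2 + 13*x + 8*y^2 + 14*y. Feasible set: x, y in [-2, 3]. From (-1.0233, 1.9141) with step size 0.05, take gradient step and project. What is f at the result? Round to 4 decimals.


Step 1: Compute gradient at (-1.0233, 1.9141).
grad_x = 2*4*-1.0233 + 13 = 4.8136
grad_y = 2*8*1.9141 + 14 = 44.6256
Step 2: Gradient step.
x_raw = -1.0233 - 0.05*4.8136 = -1.264
y_raw = 1.9141 - 0.05*44.6256 = -0.3172
Step 3: Project onto [-2, 3].
x_proj = clip(-1.264) = -1.264
y_proj = clip(-0.3172) = -0.3172
Step 4: Evaluate f.
f(-1.264, -0.3172) = -13.6769


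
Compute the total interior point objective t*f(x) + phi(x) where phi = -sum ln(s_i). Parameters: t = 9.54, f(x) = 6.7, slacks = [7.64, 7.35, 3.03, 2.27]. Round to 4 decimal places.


Step 1: Compute log-barrier.
ln values: [2.0334, 1.9947, 1.1086, 0.8198]
phi = -(2.0334 + 1.9947 + 1.1086 + 0.8198) = -5.9564
Step 2: Compute augmented objective.
t*f(x) = 9.54*6.7 = 63.918
Total = 63.918 - 5.9564 = 57.9616


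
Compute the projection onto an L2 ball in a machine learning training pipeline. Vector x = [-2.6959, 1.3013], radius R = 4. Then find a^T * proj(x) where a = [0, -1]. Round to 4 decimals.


Step 1: Compute ||x|| (intermediates to 6 decimals).
||x|| = sqrt((-2.6959)^2 + 1.3013^2) = 2.993536
Step 2: Project.
Since ||x|| <= R, proj = x (no scaling needed).
proj(x) = [-2.6959, 1.3013]
Step 3: Dot product.
a^T * proj(x) = 0*(-2.6959) - 1*1.3013 = -1.3013


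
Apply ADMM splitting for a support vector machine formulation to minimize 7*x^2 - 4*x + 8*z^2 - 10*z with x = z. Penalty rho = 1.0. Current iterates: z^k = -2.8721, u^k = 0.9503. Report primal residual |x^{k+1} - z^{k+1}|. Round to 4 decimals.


ADMM iteration with rho = 1.0, z^k = -2.8721, u^k = 0.9503
Step 1: x-update.
Minimize 7*x^2 - 4*x + (1.0/2)*(x + 2.8721 + 0.9503)^2
FOC: (2*7 + 1.0)*x = 4 + 1.0*(-2.8721 - 0.9503)
x^{k+1} = 0.0118
Step 2: z-update.
Minimize 8*z^2 - 10*z + (1.0/2)*(0.0118 - z + 0.9503)^2
FOC: (2*8 + 1.0)*z = 10 + 1.0*(0.0118 + 0.9503)
z^{k+1} = 0.6448
Step 3: u-update.
u^{k+1} = 0.9503 + 0.0118 - 0.6448 = 0.3173
Step 4: Primal residual = |0.0118 - 0.6448| = 0.633


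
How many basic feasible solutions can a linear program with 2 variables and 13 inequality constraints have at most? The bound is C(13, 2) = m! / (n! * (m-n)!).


Each vertex corresponds to some choice of n active constraints out of m, so the number of vertices is at most C(m, n) = m! / (n!(m-n)!).
m = 13, n = 2
Numerator: 13 * 12
Denominator: 2! = 2
C(13, 2) = 78


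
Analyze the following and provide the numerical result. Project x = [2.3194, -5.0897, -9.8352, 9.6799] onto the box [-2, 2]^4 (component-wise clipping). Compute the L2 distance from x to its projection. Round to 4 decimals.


Project each component onto [-2, 2].
clip(2.3194) = 2.0, clip(-5.0897) = -2.0, clip(-9.8352) = -2.0, clip(9.6799) = 2.0
Projection = [2.0, -2.0, -2.0, 2.0]
Squared diffs: [0.102, 9.5462, 61.3904, 58.9809]
Distance = sqrt(130.0195) = 11.4026


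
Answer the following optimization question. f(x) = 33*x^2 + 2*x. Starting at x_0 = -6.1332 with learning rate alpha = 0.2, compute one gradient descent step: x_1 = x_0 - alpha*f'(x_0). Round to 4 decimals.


We compute the gradient at x_0 and apply the update.
f'(x) = 66*x + 2
f'(-6.1332) = 66*-6.1332 + 2 = -402.7912
x_1 = -6.1332 - 0.2*-402.7912 = 74.425


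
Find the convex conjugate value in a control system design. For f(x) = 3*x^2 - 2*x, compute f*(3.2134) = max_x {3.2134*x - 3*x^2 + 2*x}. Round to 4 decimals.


f*(y) = sup_x {y*x - a*x^2 - b*x} = sup_x {(y-b)*x - a*x^2}
FOC: (y - b) - 2a*x = 0 => x* = (y - b)/(2a)
x* = (3.2134 + 2)/(2*3) = 0.8689
f*(3.2134) = (y-b)^2/(4a) = (3.2134 + 2)^2/(4*3)
= 27.1795/12 = 2.265


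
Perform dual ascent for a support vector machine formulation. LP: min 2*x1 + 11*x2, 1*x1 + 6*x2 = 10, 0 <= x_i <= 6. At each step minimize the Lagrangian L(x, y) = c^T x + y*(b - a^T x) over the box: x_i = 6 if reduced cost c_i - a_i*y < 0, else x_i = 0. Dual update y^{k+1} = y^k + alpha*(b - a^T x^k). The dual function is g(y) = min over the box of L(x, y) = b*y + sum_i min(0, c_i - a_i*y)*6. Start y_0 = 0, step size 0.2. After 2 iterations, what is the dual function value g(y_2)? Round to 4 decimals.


Dual ascent for LP: min 2*x1 + 11*x2, 1*x1 + 6*x2 = 10, 0 <= x_i <= 6
Step 1: y^k = 0.0, reduced costs: (2.0, 11.0)
  x^k = (0.0, 0.0), subgradient = b - a^T x = 10.0
  y^{k+1} = 0.0 + 0.2*10.0 = 2.0
Step 2: y^k = 2.0, reduced costs: (0.0, -1.0)
  x^k = (0.0, 6.0), subgradient = b - a^T x = -26.0
  y^{k+1} = 2.0 + 0.2*-26.0 = -3.2
Dual objective at y_2 = -3.2: reduced costs (5.2, 30.2), box minimizer x = (0.0, 0.0)
g(y_2) = b*y + (c1 - a1*y)*x1 + (c2 - a2*y)*x2 = 10*(-3.2) + 5.2*0.0 + 30.2*0.0 = -32.0 + 0.0 + 0.0 = -32.0


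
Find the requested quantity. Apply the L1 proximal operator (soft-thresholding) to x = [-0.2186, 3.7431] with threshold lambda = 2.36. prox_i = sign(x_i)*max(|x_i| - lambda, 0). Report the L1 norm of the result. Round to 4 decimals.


Soft-thresholding with lambda = 2.36:
prox(-0.2186) = sign(-0.2186)*max(|-0.2186| - 2.36, 0) = 0.0
prox(3.7431) = sign(3.7431)*max(|3.7431| - 2.36, 0) = 1.3831
prox(x) = [0.0, 1.3831]
||prox(x)||_1 = 0.0 + 1.3831 = 1.3831
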